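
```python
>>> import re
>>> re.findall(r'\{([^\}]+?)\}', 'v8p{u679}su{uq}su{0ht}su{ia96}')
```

['u679', 'uq', '0ht', 'ia96']

Matches: at [3:9] match '{u679}', group 1 = 'u679'; at [11:15] match '{uq}', group 1 = 'uq'; at [17:22] match '{0ht}', group 1 = '0ht'; at [24:30] match '{ia96}', group 1 = 'ia96'.
With a single group, `findall` returns only what that group captured — 4 items.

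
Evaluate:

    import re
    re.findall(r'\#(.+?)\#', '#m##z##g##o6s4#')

['m', 'z', 'g', 'o6s4']

With the lazy modifier that quantifier settles for the fewest repetitions that let the rest of the pattern succeed (the atoms after it are unaffected and can still be greedy).
Matches: at [0:3] match '#m#', group 1 = 'm'; at [3:6] match '#z#', group 1 = 'z'; at [6:9] match '#g#', group 1 = 'g'; at [9:15] match '#o6s4#', group 1 = 'o6s4'.
One capturing group, so `findall` returns just the captured substring from each match — 4 in all.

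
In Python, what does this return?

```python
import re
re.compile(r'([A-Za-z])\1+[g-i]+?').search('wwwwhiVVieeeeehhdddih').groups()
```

('w',)

The match spans [0:5] → 'wwwwh'.
Captured: group 1 = 'w'.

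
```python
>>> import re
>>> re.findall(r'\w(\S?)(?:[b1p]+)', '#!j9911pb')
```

['9']

Pattern: a word character; then optionally a non-whitespace character (captured); then one or more of one of [b1p] (non-capturing group).
Walking the string: at [3:9] match '9911pb', group 1 = '9'.
One capturing group, so `findall` returns just the captured substring from the one match — 1 in all.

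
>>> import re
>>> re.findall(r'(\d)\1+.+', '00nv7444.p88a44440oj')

['0']

After group 1 captures some text, `\1` only succeeds where that same text appears again.
`findall` collects group 1 from the one match (1 total).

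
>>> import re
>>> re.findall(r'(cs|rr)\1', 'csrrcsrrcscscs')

`\1` has to match the exact text group 1 already captured.
Walking the string: at [8:12] match 'cscs', group 1 = 'cs'.
One capturing group, so `findall` returns just the captured substring from the one match — 1 in all.

['cs']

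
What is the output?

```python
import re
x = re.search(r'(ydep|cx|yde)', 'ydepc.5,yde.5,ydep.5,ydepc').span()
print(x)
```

(0, 4)

Alternation tries branches left to right and keeps the first one that lets the overall match succeed at that position.
The match spans [0:4] → 'ydep'.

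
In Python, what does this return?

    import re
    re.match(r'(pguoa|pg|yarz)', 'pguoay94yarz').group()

The regex engine tests alternatives in the order written; an earlier branch that matches wins even if a later one would match more.
With `match`, the pattern is implicitly anchored at the beginning.
The match spans [0:5] → 'pguoa'.
Captured: group 1 = 'pguoa'.

'pguoa'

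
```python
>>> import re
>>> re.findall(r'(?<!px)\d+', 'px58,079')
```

`(?!…)`/`(?<!…)` only lets a position through if the neighbouring text does NOT match; no characters are consumed.
No capturing groups, so `findall` returns the 2 full match strings.

['8', '079']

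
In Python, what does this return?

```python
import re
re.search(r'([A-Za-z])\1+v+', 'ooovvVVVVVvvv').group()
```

'ooovv'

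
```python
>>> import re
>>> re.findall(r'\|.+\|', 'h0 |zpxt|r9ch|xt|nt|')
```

['|zpxt|r9ch|xt|nt|']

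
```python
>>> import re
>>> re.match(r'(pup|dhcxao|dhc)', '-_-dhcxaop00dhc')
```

None

With `match`, the pattern is implicitly anchored at the beginning.
Here the pattern fails at index 0, so the call returns None.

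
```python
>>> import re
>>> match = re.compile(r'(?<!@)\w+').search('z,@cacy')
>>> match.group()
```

'z'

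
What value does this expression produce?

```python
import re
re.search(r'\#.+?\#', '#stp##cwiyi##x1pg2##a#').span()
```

(0, 5)

A `+?`/`*?`/`{m,n}?` starts at its minimum and grows only as far as needed for what follows to match.
The match spans [0:5] → '#stp#'.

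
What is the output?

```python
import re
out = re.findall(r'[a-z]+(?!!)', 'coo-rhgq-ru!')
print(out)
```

Because the assertion is negative and zero-width, positions next to the forbidden text are skipped.
Walking the string: at [0:3] → 'coo'; at [4:8] → 'rhgq'; at [9:10] → 'r'.
Since nothing is captured, `findall` lists the 3 matched substrings directly.

['coo', 'rhgq', 'r']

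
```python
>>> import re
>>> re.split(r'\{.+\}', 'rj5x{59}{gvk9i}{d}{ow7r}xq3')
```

Matches to split on: at [4:24] → '{59}{gvk9i}{d}{ow7r}'.
`split` removes every match and returns the 2 fragments in between.

['rj5x', 'xq3']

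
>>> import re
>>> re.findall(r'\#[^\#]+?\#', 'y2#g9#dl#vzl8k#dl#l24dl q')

Scanning left to right: at [2:6] → '#g9#'; at [8:15] → '#vzl8k#'.
With no groups in the pattern, `findall` gives back each whole match — 2 here.

['#g9#', '#vzl8k#']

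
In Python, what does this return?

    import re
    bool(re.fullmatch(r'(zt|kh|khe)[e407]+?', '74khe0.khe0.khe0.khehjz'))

`re.fullmatch` requires the pattern to consume the entire string.
Here the string isn't matched end-to-end, so the call returns None, and `bool(None)` is False.

False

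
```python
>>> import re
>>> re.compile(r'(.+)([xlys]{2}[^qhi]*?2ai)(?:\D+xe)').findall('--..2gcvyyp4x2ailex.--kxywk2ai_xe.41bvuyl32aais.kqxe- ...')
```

Pattern: one or more of any character (captured); then exactly 2 of one of [xlys], then zero or more of any character except [qhi] (lazy), then the literal '2ai' (captured); then one or more of a non-digit, then the literal 'xe' (non-capturing group).
Walking the string: at [0:33] match '--..2gcvyyp4x2ailex.--kxywk2ai_xe', groups = ('--..2gcvyyp4x2ailex.--k', 'xywk2ai').
`findall` packs the 2 group values into a tuple for every match.

[('--..2gcvyyp4x2ailex.--k', 'xywk2ai')]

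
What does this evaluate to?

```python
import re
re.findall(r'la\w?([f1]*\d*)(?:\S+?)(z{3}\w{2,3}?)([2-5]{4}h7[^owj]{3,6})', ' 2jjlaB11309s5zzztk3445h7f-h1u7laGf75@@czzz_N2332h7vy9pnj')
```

[('11309', 'zzztk', '3445h7f-h1u7'), ('f75', 'zzz_N', '2332h7vy9pn')]

This matches the literal 'la', then optionally a word character; then zero or more of one of [f1], then zero or more of a digit (captured); then one or more of a non-whitespace character (lazy) (non-capturing group); then exactly 3 of the literal 'z', then 2 to 3 of a word character (lazy) (captured); then exactly 4 of a character in [2-5], then the literal 'h7', then 3 to 6 of any character except [owj] (captured).
With the lazy modifier that quantifier settles for the fewest repetitions that let the rest of the pattern succeed (the atoms after it are unaffected and can still be greedy).
Walking the string: at [4:31] match 'laB11309s5zzztk3445h7f-h1u7', groups = ('11309', 'zzztk', '3445h7f-h1u7'); at [31:56] match 'laGf75@@czzz_N2332h7vy9pn', groups = ('f75', 'zzz_N', '2332h7vy9pn').
With 3 capturing groups, `findall` returns a 3-tuple per match.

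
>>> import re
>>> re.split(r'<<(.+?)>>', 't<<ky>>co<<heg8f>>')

The `?` after the quantifier makes it lazy — it takes as little as possible before letting the rest of the pattern try.
Matches to split on: at [1:7] → '<<ky>>'; at [9:18] → '<<heg8f>>'.
`re.split` interleaves the captured-group text with the surrounding fragments.

['t', 'ky', 'co', 'heg8f', '']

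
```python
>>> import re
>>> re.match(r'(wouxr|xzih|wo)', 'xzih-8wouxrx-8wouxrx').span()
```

(0, 4)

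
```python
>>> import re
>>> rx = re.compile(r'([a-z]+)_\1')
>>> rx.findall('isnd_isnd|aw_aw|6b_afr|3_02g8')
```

`\1` is not a pattern — it's the concrete string captured by group 1, re-applied verbatim.
With a single group, `findall` returns only what that group captured — 2 items.

['isnd', 'aw']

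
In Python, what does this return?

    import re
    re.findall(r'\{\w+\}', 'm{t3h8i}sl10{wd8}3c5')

['{t3h8i}', '{wd8}']

No capturing groups, so `findall` returns the 2 full match strings.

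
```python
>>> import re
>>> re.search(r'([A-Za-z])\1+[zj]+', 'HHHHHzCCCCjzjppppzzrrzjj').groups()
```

('H',)

`\1` is not a pattern — it's the concrete string captured by group 1, re-applied verbatim.
`re.search` tries every starting position until one works.
The match spans [0:6] → 'HHHHHz'.
Captured: group 1 = 'H'.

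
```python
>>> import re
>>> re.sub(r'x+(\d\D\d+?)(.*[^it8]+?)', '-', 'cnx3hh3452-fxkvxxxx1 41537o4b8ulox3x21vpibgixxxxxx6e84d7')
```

'cnx3hh3452-fxkv-'

Pattern: one or more of a literal 'x'; then a digit, then a non-digit, then one or more of a digit (lazy) (captured); then zero or more of any character, then one or more of any character except [it8] (lazy) (captured).
Matches: at [15:56] → 'xxxx1 41537o4b8ulox3x21vpibgixxxxxx6e84d7'.
`sub` substitutes '-' at each match site.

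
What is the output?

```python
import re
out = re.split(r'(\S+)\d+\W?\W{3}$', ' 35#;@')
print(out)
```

This matches one or more of a non-whitespace character (captured); then one or more of a digit, then optionally a non-word character, then exactly 3 of a non-word character; then anchored at the end.
Matches to split on: at [1:6] → '35#;@'.
`re.split` interleaves the captured-group text with the surrounding fragments.

[' ', '3', '']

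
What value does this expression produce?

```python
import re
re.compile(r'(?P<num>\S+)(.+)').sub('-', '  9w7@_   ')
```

'  -'

This matches one or more of a non-whitespace character (captured as 'num'); then one or more of any character (captured).
Matches: at [2:10] → '9w7@_   '.
`sub` substitutes '-' at each match site.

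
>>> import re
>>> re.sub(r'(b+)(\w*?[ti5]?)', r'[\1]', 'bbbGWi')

'[bbb]GWi'

The pattern matches one or more of a literal 'b' (captured); then zero or more of a word character (lazy), then optionally one of [ti5] (captured).
Matches: at [0:3] → 'bbb'.
The replacement refers to a captured group, so each match is rewritten using its own captured text.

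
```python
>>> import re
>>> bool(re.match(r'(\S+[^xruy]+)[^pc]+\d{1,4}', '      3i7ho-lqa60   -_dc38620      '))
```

Pattern: one or more of a non-whitespace character, then one or more of any character except [xruy] (captured); then one or more of any character except [pc], then 1 to 4 of a digit.
`match` is anchored at position 0; if the pattern doesn't fit there, it returns None.
Here position 0 doesn't satisfy it, so the call returns None, and `bool(None)` is False.

False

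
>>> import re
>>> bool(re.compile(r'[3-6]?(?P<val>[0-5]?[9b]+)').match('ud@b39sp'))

Pattern: optionally a character in [3-6]; then optionally a character in [0-5], then one or more of one of [9b] (captured as 'val').
`re.match` won't scan ahead — the pattern has to work from the very first character.
Here the string doesn't start with a match, so the call returns None, and `bool(None)` is False.

False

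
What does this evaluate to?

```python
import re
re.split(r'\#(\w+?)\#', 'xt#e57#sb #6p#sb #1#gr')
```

Matches to split on: at [2:7] → '#e57#'; at [10:14] → '#6p#'; at [17:20] → '#1#'.
The group in the pattern means `split` returns the separators' captures alongside the pieces.

['xt', 'e57', 'sb ', '6p', 'sb ', '1', 'gr']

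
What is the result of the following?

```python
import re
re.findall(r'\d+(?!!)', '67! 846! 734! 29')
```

The negative lookahead/lookbehind blocks any match where the forbidden context is present.
Scanning left to right: at [0:1] → '6'; at [4:6] → '84'; at [9:11] → '73'; at [14:16] → '29'.
`findall` yields the raw match text (4 of them) because the pattern has no groups.

['6', '84', '73', '29']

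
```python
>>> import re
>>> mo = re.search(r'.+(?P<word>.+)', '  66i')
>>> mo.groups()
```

The pattern matches one or more of any character; then one or more of any character (captured as 'word').
`re.search` tries every starting position until one works.
The match spans [0:5] → '  66i'.
Captured: group 1 = 'i'.

('i',)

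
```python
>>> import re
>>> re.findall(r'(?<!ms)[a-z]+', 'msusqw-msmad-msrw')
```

['msusqw', 'msmad', 'msrw']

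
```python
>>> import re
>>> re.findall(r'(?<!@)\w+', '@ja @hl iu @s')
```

['a', 'l', 'iu']

A negative assertion filters positions out without eating any characters.
Walking the string: at [2:3] → 'a'; at [6:7] → 'l'; at [8:10] → 'iu'.
`findall` yields the raw match text (3 of them) because the pattern has no groups.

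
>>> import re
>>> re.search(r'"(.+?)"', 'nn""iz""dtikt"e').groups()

With the lazy modifier that quantifier settles for the fewest repetitions that let the rest of the pattern succeed (the atoms after it are unaffected and can still be greedy).
`re.search` scans for the first position where the pattern succeeds.
The match spans [2:7] → '""iz"'.
Captured: group 1 = '"iz'.

('"iz',)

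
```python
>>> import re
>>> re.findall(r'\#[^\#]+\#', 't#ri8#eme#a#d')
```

['#ri8#', '#a#']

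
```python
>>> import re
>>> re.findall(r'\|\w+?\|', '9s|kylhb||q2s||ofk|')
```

Walking the string: at [2:9] → '|kylhb|'; at [9:14] → '|q2s|'; at [14:19] → '|ofk|'.
With no groups in the pattern, `findall` gives back each whole match — 3 here.

['|kylhb|', '|q2s|', '|ofk|']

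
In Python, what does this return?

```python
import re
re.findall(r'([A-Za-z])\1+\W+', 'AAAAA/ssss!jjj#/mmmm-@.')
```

['A', 's', 'j', 'm']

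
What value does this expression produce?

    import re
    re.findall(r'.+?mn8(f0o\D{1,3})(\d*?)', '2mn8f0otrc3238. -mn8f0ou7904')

Pattern: one or more of any character (lazy), then the literal 'mn8'; then the literal 'f0o', then 1 to 3 of a non-digit (captured); then zero or more of a digit (lazy) (captured).
`findall` packs the 2 group values into a tuple for every match.

[('f0otrc', ''), ('f0ou', '')]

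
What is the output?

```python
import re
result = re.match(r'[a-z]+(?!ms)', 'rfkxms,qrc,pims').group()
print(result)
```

`match` is anchored at position 0; if the pattern doesn't fit there, it returns None.
The match spans [0:6] → 'rfkxms'.

rfkxms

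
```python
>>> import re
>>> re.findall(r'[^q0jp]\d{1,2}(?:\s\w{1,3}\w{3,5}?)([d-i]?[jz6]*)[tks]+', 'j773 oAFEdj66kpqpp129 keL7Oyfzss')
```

A `+?`/`*?`/`{m,n}?` starts at its minimum and grows only as far as needed for what follows to match.
`findall` collects group 1 from each match (2 total).

['66', 'fz']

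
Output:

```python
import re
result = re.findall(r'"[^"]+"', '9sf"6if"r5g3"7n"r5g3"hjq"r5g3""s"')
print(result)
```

['"6if"', '"7n"', '"hjq"', '"s"']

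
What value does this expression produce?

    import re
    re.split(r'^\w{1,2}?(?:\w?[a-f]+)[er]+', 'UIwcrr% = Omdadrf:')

This matches anchored at the start of the string; then 1 to 2 of a word character (lazy); then optionally a word character, then one or more of a character in [a-f] (non-capturing group); then one or more of one of [er].
The string is cut at each match, leaving 2 pieces.

['', '% = Omdadrf:']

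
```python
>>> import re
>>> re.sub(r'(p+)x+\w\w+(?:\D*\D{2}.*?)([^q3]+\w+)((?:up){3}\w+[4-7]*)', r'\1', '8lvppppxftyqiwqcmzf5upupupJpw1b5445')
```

'8lvpppp'

This matches one or more of a literal 'p' (captured); then one or more of a literal 'x', then a word character, then one or more of a word character; then zero or more of a non-digit, then exactly 2 of a non-digit, then zero or more of any character (lazy) (non-capturing group); then one or more of any character except [q3], then one or more of a word character (captured); then the literal 'up' repeated 3 times, then one or more of a word character, then zero or more of a character in [4-7] (captured).
The replacement refers to a captured group, so each match is rewritten using its own captured text.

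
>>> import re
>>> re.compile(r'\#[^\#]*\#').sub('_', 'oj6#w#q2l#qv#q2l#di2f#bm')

'oj6_q2l_q2l_bm'

Matches: at [3:6] → '#w#'; at [9:13] → '#qv#'; at [16:22] → '#di2f#'.
Every occurrence is swapped for '_'.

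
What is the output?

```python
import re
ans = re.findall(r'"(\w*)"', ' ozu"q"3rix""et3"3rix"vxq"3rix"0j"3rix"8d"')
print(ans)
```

['q', '', '3rix', '3rix', '3rix']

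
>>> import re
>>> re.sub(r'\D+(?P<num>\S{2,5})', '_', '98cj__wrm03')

'98_'

Pattern: one or more of a non-digit; then 2 to 5 of a non-whitespace character (captured as 'num').
Matches: at [2:11] → 'cj__wrm03'.
`sub` substitutes '_' at each match site.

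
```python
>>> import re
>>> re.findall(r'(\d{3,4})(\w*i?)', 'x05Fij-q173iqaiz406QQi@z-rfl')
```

[('173', 'iqaiz406QQi')]

The pattern matches 3 to 4 of a digit (captured); then zero or more of a word character, then optionally the literal 'i' (captured).
Walking the string: at [8:22] match '173iqaiz406QQi', groups = ('173', 'iqaiz406QQi').
2 groups means the one result is a tuple of 2 captured strings — 1 here.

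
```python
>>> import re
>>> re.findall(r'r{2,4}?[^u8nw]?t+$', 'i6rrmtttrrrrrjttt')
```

The pattern matches 2 to 4 of a literal 'r' (lazy), then optionally any character except [u8nw]; then one or more of a literal 't'; then anchored at the end.
Matches: at [9:17] → 'rrrrjttt'.
`findall` yields the raw match text (1 of them) because the pattern has no groups.

['rrrrjttt']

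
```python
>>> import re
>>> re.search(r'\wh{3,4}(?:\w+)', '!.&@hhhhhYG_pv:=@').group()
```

Pattern: a word character, then 3 to 4 of the literal 'h'; then one or more of a word character (non-capturing group).
`re.search` scans for the first position where the pattern succeeds.
The match spans [4:14] → 'hhhhhYG_pv'.

'hhhhhYG_pv'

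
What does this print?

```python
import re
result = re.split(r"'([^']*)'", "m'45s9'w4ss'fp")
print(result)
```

['m', '45s9', "w4ss'fp"]

Matches to split on: at [1:7] → "'45s9'".
Because the pattern has a capturing group, `split` also inserts each captured text between the pieces.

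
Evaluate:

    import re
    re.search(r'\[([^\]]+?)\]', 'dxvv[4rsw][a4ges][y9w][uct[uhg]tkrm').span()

The match spans [4:10] → '[4rsw]'.

(4, 10)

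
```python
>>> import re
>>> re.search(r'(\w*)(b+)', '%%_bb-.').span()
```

(2, 5)

This matches zero or more of a word character (captured); then one or more of a literal 'b' (captured).
The match spans [2:5] → '_bb'.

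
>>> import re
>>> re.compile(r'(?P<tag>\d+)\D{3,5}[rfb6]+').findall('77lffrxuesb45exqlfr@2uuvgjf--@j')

['77', '45', '2']

Because there's exactly one group, `findall` drops the full match and keeps group 1 from each hit.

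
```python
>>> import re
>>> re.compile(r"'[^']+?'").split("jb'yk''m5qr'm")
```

Matches to split on: at [2:6] → "'yk'"; at [6:12] → "'m5qr'".
Each match becomes a cut point; 3 segments remain.

['jb', '', 'm']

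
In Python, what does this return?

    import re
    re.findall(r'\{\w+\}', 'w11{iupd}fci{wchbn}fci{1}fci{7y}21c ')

['{iupd}', '{wchbn}', '{1}', '{7y}']

Since nothing is captured, `findall` lists the 4 matched substrings directly.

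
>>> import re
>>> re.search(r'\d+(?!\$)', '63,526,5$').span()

The negative lookaround is zero-width — it rules out positions where the adjacent text would match, without consuming anything.
`search` walks the string left to right and returns the first match it finds.
The match spans [0:2] → '63'.

(0, 2)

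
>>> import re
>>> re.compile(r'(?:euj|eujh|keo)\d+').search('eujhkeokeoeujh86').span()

(10, 16)

`re.search` tries every starting position until one works.
The match spans [10:16] → 'eujh86'.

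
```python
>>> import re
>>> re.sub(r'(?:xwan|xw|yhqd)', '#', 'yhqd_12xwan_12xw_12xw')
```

'#_12#_12#_12#'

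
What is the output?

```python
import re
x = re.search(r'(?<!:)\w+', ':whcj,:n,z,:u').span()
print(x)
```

(2, 5)

The negative lookaround is zero-width — it rules out positions where the adjacent text would match, without consuming anything.
`search` walks the string left to right and returns the first match it finds.
The match spans [2:5] → 'hcj'.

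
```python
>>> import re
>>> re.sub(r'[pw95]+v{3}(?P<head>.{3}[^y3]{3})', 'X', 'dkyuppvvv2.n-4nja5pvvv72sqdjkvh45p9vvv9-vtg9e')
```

This matches one or more of one of [pw95], then exactly 3 of the literal 'v'; then exactly 3 of any character, then exactly 3 of any character except [y3] (captured as 'head').
Matches: at [4:15] → 'ppvvv2.n-4n'; at [17:28] → '5pvvv72sqdj'; at [32:44] → '5p9vvv9-vtg9'.
`sub` substitutes 'X' at each match site.

'dkyuXjaXkvh4Xe'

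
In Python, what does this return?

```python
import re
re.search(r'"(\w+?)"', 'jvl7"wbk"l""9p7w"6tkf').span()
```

(4, 9)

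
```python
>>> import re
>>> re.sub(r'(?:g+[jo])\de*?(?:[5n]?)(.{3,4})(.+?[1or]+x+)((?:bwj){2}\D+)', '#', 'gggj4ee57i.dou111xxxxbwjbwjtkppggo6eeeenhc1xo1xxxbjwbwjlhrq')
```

'#6eeeenhc1xo1xxxbjwbwjlhrq'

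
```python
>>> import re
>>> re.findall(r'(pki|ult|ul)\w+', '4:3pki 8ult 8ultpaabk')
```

['ul', 'ult']

Branches in `(...|...)` are attempted left-to-right; the first branch that allows the whole pattern to succeed is taken.
Walking the string: at [8:11] match 'ult', group 1 = 'ul'; at [13:21] match 'ultpaabk', group 1 = 'ult'.
One capturing group, so `findall` returns just the captured substring from each match — 2 in all.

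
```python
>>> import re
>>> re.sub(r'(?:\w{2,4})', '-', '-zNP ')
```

'-- '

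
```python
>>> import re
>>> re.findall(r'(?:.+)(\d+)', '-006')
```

The pattern matches one or more of any character (non-capturing group); then one or more of a digit (captured).
Walking the string: at [0:4] match '-006', group 1 = '6'.
One capturing group, so `findall` returns just the captured substring from the one match — 1 in all.

['6']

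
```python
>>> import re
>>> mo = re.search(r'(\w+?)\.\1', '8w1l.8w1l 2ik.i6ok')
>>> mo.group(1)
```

'8w1l'

The match spans [0:9] → '8w1l.8w1l'.
Captured: group 1 = '8w1l'.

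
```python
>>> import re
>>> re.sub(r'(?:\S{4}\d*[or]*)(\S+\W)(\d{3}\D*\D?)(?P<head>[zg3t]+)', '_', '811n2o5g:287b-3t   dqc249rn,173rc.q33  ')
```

'_   _  '

This matches exactly 4 of a non-whitespace character, then zero or more of a digit, then zero or more of one of [or] (non-capturing group); then one or more of a non-whitespace character, then a non-word character (captured); then exactly 3 of a digit, then zero or more of a non-digit, then optionally a non-digit (captured); then one or more of one of [zg3t] (captured as 'head').
Matches: at [0:16] → '811n2o5g:287b-3t'; at [19:37] → 'dqc249rn,173rc.q33'.
Every occurrence is swapped for '_'.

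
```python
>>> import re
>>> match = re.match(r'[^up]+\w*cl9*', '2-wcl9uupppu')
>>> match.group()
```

`re.match` won't scan ahead — the pattern has to work from the very first character.
The match spans [0:6] → '2-wcl9'.

'2-wcl9'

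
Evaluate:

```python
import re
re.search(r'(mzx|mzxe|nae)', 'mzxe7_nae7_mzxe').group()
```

`|` is ordered: at each position the engine commits to the first alternative that works.
The match spans [0:3] → 'mzx'.

'mzx'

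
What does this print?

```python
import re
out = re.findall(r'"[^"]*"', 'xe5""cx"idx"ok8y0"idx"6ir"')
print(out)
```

['""', '"idx"', '"idx"']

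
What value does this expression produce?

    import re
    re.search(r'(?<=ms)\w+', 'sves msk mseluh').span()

Because the assertion is zero-width, the text it checks is not consumed and won't appear in the result.
`re.search` scans for the first position where the pattern succeeds.
The match spans [7:8] → 'k'.

(7, 8)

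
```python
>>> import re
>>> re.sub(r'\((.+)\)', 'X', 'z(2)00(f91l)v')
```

'zXv'

`sub` substitutes 'X' at each match site.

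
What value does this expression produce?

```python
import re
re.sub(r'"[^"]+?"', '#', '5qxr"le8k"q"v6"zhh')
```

'5qxr#q#zhh'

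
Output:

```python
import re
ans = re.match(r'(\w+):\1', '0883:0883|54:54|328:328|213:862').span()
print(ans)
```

(0, 9)

`match` is anchored at position 0; if the pattern doesn't fit there, it returns None.
The match spans [0:9] → '0883:0883'.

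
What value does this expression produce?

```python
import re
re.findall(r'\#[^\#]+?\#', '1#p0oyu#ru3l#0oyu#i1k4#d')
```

['#p0oyu#', '#0oyu#']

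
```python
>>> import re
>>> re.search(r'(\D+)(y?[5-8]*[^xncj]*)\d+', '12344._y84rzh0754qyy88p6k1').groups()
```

The pattern matches one or more of a non-digit (captured); then optionally the literal 'y', then zero or more of a character in [5-8], then zero or more of any character except [xncj] (captured); then one or more of a digit.
`re.search` tries every starting position until one works.
The match spans [5:26] → '._y84rzh0754qyy88p6k1'.
Captured: group 1 = '._y', group 2 = '84rzh0754qyy88p6k'.

('._y', '84rzh0754qyy88p6k')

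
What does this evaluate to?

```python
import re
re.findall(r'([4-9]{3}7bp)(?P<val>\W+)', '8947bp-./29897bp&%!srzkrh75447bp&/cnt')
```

The pattern matches exactly 3 of a character in [4-9], then the literal '7bp' (captured); then one or more of a non-word character (captured as 'val').
Matches: at [0:9] match '8947bp-./', groups = ('8947bp', '-./'); at [10:19] match '9897bp&%!', groups = ('9897bp', '&%!'); at [26:34] match '5447bp&/', groups = ('5447bp', '&/').
2 groups means each result is a tuple of 2 captured strings — 3 here.

[('8947bp', '-./'), ('9897bp', '&%!'), ('5447bp', '&/')]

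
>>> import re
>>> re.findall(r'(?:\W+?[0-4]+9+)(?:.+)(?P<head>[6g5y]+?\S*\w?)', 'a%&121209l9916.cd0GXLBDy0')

The pattern matches one or more of a non-word character (lazy), then one or more of a character in [0-4], then one or more of a literal '9' (non-capturing group); then one or more of any character (non-capturing group); then one or more of one of [6g5y] (lazy), then zero or more of a non-whitespace character, then optionally a word character (captured as 'head').
Scanning left to right: at [1:25] match '%&121209l9916.cd0GXLBDy0', group 1 = 'y0'.
With a single group, `findall` returns only what that group captured — 1 item.

['y0']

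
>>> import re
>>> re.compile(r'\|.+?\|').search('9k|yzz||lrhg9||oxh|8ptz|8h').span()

(2, 7)

The match spans [2:7] → '|yzz|'.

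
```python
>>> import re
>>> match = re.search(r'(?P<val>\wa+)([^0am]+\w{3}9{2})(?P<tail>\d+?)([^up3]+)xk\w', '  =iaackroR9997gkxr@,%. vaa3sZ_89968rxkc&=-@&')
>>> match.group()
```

'vaa3sZ_89968rxkc'

The pattern matches a word character, then one or more of the literal 'a' (captured as 'val'); then one or more of any character except [0am], then exactly 3 of a word character, then exactly 2 of a literal '9' (captured); then one or more of a digit (lazy) (captured as 'tail'); then one or more of any character except [up3] (captured); then the literal 'xk', then a word character.
`re.search` scans for the first position where the pattern succeeds.
The match spans [24:40] → 'vaa3sZ_89968rxkc'.
Captured: group 1 = 'vaa', group 2 = '3sZ_899', group 3 = '6', group 4 = '8r'.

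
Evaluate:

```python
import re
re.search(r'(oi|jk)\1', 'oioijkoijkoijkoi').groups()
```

('oi',)

A backreference is literal: `\1` must see the identical characters the first group matched.
`re.search` scans for the first position where the pattern succeeds.
The match spans [0:4] → 'oioi'.
Captured: group 1 = 'oi'.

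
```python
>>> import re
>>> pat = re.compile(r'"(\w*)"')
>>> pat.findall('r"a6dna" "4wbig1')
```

With a single group, `findall` returns only what that group captured — 1 item.

['a6dna']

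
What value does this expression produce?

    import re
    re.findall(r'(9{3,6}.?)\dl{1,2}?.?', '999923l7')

Because there's exactly one group, `findall` drops the full match and keeps group 1 from the one hit.

['99992']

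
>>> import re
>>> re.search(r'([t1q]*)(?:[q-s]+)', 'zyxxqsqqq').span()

(4, 9)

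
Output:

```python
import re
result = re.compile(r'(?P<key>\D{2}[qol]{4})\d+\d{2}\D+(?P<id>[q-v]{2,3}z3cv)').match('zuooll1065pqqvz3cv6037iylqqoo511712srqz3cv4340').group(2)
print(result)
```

qvz3cv

This matches exactly 2 of a non-digit, then exactly 4 of one of [qol] (captured as 'key'); then one or more of a digit; then exactly 2 of a digit, then one or more of a non-digit; then 2 to 3 of a character in [q-v], then the literal 'z3', then the literal 'cv' (captured as 'id').
With `match`, the pattern is implicitly anchored at the beginning.
The match spans [0:18] → 'zuooll1065pqqvz3cv'.
Captured: group 1 = 'zuooll', group 2 = 'qvz3cv'.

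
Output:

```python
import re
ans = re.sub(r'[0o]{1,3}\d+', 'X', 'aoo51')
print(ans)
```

Pattern: 1 to 3 of one of [0o]; then one or more of a digit.
Each match is replaced by 'X'.

aX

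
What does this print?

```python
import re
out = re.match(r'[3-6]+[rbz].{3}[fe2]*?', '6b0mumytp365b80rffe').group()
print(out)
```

`re.match` only tries the pattern at the start of the string.
The match spans [0:5] → '6b0mu'.

6b0mu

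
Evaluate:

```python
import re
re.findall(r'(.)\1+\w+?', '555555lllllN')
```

['5', 'l']

`\1` is not a pattern — it's the concrete string captured by group 1, re-applied verbatim.
Because there's exactly one group, `findall` drops the full match and keeps group 1 from each hit.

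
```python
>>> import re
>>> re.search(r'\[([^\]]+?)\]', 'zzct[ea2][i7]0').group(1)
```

'ea2'

`search` walks the string left to right and returns the first match it finds.
The match spans [4:9] → '[ea2]'.
Captured: group 1 = 'ea2'.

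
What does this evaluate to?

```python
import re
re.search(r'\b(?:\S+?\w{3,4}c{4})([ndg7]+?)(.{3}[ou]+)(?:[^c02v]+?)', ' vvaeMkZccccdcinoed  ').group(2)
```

The pattern matches a word boundary (`\b`, zero-width); then one or more of a non-whitespace character (lazy), then 3 to 4 of a word character, then exactly 4 of the literal 'c' (non-capturing group); then one or more of one of [ndg7] (lazy) (captured); then exactly 3 of any character, then one or more of one of [ou] (captured); then one or more of any character except [c02v] (lazy) (non-capturing group).
With the lazy modifier that quantifier settles for the fewest repetitions that let the rest of the pattern succeed (the atoms after it are unaffected and can still be greedy).
Unlike `match`, `search` isn't anchored — it looks for the pattern anywhere in the string.
The match spans [1:18] → 'vvaeMkZccccdcinoe'.
Captured: group 1 = 'd', group 2 = 'cino'.

'cino'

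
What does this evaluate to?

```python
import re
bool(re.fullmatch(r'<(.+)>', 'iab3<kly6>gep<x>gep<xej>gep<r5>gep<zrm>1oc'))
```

False

`fullmatch` succeeds only if the pattern covers the string from start to end.
Here there's no way to consume every character, so the call returns None, and `bool(None)` is False.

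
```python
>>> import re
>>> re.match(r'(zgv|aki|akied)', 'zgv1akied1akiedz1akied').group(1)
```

The match spans [0:3] → 'zgv'.
Captured: group 1 = 'zgv'.

'zgv'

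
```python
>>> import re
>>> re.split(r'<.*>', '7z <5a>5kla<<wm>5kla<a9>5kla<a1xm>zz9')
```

['7z ', 'zz9']

`split` removes every match and returns the 2 fragments in between.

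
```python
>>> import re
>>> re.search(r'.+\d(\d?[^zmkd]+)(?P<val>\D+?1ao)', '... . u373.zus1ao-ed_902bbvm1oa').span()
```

The pattern matches one or more of any character, then a digit; then optionally a digit, then one or more of any character except [zmkd] (captured); then one or more of a non-digit (lazy), then the literal '1ao' (captured as 'val').
`re.search` scans for the first position where the pattern succeeds.
The match spans [0:17] → '... . u373.zus1ao'.
Captured: group 1 = '.', group 2 = 'zus1ao'.

(0, 17)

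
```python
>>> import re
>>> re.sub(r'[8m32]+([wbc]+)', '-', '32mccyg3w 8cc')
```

'-yg- -'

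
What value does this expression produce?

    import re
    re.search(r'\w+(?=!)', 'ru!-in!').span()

(0, 2)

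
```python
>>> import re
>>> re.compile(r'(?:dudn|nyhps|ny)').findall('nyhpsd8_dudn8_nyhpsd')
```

['nyhps', 'dudn', 'nyhps']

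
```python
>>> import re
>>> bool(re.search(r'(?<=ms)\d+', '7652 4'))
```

False

Lookahead/lookbehind check context without consuming it, so the matched span excludes the asserted characters.
Here the pattern never matches, so the call returns None, and `bool(None)` is False.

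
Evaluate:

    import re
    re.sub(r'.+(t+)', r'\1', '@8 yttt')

This matches one or more of any character; then one or more of a literal 't' (captured).
Matches: at [0:7] → '@8 yttt'.
`\1` in the replacement pulls in group 1's text for each match.

't'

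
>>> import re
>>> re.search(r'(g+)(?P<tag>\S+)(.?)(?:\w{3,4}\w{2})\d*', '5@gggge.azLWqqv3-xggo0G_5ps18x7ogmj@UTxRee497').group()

'gggge.azLWqqv3-xggo0G_5ps18x7ogmj@UTxRee497'

The match spans [2:45] → 'gggge.azLWqqv3-xggo0G_5ps18x7ogmj@UTxRee497'.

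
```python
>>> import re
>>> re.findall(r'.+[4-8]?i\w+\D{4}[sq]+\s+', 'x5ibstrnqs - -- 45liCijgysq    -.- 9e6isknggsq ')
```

['x5ibstrnqs - -- 45liCijgysq    -.- 9e6isknggsq ']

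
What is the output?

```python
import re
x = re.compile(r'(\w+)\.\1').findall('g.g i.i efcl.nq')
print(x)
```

['g', 'i']

A backreference is literal: `\1` must see the identical characters the first group matched.
One capturing group, so `findall` returns just the captured substring from each match — 2 in all.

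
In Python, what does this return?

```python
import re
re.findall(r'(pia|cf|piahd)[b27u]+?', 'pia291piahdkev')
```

['pia']

Matches: at [0:4] match 'pia2', group 1 = 'pia'.
`findall` collects group 1 from the one match (1 total).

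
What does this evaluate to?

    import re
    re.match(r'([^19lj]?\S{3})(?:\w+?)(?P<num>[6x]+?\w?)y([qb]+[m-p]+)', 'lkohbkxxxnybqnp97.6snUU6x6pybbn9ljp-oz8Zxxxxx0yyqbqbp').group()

'lkohbkxxxnybqnp'

`re.match` won't scan ahead — the pattern has to work from the very first character.
The match spans [0:15] → 'lkohbkxxxnybqnp'.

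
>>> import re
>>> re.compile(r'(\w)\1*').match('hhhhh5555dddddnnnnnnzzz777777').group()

'hhhhh'

After group 1 captures some text, `\1` only succeeds where that same text appears again.
`re.match` only tries the pattern at the start of the string.
The match spans [0:5] → 'hhhhh'.
Captured: group 1 = 'h'.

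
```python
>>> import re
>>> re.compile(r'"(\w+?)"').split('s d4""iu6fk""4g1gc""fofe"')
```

['s d4"', 'iu6fk', '', '4g1gc', '', 'fofe', '']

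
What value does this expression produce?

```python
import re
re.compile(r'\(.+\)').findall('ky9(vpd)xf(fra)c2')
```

['(vpd)xf(fra)']

Matches: at [3:15] → '(vpd)xf(fra)'.
Since nothing is captured, `findall` lists the 1 matched substring directly.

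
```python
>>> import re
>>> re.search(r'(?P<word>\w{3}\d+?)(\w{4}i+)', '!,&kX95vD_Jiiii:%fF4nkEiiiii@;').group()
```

This matches exactly 3 of a word character, then one or more of a digit (lazy) (captured as 'word'); then exactly 4 of a word character, then one or more of a literal 'i' (captured).
The match spans [3:15] → 'kX95vD_Jiiii'.

'kX95vD_Jiiii'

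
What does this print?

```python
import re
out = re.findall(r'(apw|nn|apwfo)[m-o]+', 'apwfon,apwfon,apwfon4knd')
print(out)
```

['apwfo', 'apwfo', 'apwfo']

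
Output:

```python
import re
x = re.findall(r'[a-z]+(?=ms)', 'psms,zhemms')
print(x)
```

['ps', 'zhem']

The positive lookaround only admits positions where the adjacent text matches; those characters stay outside the span.
Walking the string: at [0:2] → 'ps'; at [5:9] → 'zhem'.
Since nothing is captured, `findall` lists the 2 matched substrings directly.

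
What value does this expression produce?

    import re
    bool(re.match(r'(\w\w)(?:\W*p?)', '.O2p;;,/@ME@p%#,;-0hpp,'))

The pattern matches a word character, then a word character (captured); then zero or more of a non-word character, then optionally a literal 'p' (non-capturing group).
`re.match` only tries the pattern at the start of the string.
Here the pattern fails at index 0, so the call returns None, and `bool(None)` is False.

False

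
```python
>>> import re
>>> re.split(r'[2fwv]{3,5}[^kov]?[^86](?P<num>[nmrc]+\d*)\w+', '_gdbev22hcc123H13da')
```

['_gdbe', 'c123', '']

The pattern matches 3 to 5 of one of [2fwv], then optionally any character except [kov], then any character except [86]; then one or more of one of [nmrc], then zero or more of a digit (captured as 'num'); then one or more of a word character.
Because the pattern has a capturing group, `split` also inserts each captured text between the pieces.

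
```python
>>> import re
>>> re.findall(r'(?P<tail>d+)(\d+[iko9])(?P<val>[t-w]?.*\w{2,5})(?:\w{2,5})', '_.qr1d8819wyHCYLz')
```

Pattern: one or more of a literal 'd' (captured as 'tail'); then one or more of a digit, then one of [iko9] (captured); then optionally a character in [t-w], then zero or more of any character, then 2 to 5 of a word character (captured as 'val'); then 2 to 5 of a word character (non-capturing group).
With 3 capturing groups, `findall` returns a 3-tuple per match.

[('d', '8819', 'wyHCY')]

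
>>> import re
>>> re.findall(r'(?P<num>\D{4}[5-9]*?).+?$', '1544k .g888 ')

['k .g']

A non-greedy quantifier consumes as few characters as it can — just enough that the remainder of the pattern still matches from where it stops; whatever follows it matches normally.
`findall` collects group 1 from the one match (1 total).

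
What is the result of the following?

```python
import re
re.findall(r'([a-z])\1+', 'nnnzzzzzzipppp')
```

`\1` is not a pattern — it's the concrete string captured by group 1, re-applied verbatim.
With a single group, `findall` returns only what that group captured — 3 items.

['n', 'z', 'p']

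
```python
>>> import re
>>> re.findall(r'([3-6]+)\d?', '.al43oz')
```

['43']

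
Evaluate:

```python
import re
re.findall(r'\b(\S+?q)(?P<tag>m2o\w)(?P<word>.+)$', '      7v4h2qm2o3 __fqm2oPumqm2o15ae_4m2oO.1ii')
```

[('7v4h2q', 'm2o3', ' __fqm2oPumqm2o15ae_4m2oO.1ii')]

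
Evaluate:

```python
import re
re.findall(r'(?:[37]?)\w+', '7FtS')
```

['7FtS']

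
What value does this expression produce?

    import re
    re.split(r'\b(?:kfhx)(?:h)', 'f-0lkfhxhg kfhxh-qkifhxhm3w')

The pattern matches a word boundary (`\b`, zero-width); then the literal 'kf', then the literal 'hx' (non-capturing group); then a literal 'h' (non-capturing group).
Matches to split on: at [11:16] → 'kfhxh'.
`split` removes every match and returns the 2 fragments in between.

['f-0lkfhxhg ', '-qkifhxhm3w']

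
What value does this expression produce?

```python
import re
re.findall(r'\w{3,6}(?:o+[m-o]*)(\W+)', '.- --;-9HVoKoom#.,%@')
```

['#.,%@']

The pattern matches 3 to 6 of a word character; then one or more of a literal 'o', then zero or more of a character in [m-o] (non-capturing group); then one or more of a non-word character (captured).
Scanning left to right: at [7:20] match '9HVoKoom#.,%@', group 1 = '#.,%@'.
Because there's exactly one group, `findall` drops the full match and keeps group 1 from the one hit.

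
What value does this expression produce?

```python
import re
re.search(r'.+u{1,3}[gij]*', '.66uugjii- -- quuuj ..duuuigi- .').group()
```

'.66uugjii- -- quuuj ..duuuigi'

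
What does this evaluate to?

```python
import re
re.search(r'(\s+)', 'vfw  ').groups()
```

('  ',)

This matches one or more of whitespace (captured).
`re.search` tries every starting position until one works.
The match spans [3:5] → '  '.
Captured: group 1 = '  '.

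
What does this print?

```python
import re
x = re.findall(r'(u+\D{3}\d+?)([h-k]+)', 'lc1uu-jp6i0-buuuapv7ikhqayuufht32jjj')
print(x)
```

Pattern: one or more of a literal 'u', then exactly 3 of a non-digit, then one or more of a digit (lazy) (captured); then one or more of a character in [h-k] (captured).
2 groups means each result is a tuple of 2 captured strings — 3 here.

[('uu-jp6', 'i'), ('uuuapv7', 'ikh'), ('uufht32', 'jjj')]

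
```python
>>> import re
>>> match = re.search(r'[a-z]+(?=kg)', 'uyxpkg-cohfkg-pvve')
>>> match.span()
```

(0, 4)

Because the assertion is zero-width, the text it checks is not consumed and won't appear in the result.
Unlike `match`, `search` isn't anchored — it looks for the pattern anywhere in the string.
The match spans [0:4] → 'uyxp'.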